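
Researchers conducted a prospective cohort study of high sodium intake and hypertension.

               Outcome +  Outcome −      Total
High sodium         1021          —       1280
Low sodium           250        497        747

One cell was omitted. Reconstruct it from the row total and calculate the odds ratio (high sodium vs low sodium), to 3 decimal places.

The missing cell is in the exposed row: 1280 − 1021 = 259.
So a = 1021, b = 259, c = 250, d = 497.
OR = (a·d)/(b·c) = (1021 × 497) / (259 × 250) = 507437 / 64750 = 7.83686

7.837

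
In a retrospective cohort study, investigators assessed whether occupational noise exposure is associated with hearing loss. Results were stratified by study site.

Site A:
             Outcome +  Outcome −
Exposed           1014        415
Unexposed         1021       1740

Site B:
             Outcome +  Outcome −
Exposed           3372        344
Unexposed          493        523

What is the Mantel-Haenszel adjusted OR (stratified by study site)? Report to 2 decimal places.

5.80

OR_MH = Σ(aᵢdᵢ/nᵢ) / Σ(bᵢcᵢ/nᵢ), where nᵢ is the stratum total.
Stratum 1 (Site A): n = 4190; a·d/n = 1014·1740/4190 = 421.0883; b·c/n = 415·1021/4190 = 101.1253
Stratum 2 (Site B): n = 4732; a·d/n = 3372·523/4732 = 372.6872; b·c/n = 344·493/4732 = 35.8394
OR_MH = (421.0883 + 372.6872) / (101.1253 + 35.8394) = 793.7755 / 136.9647 = 5.79548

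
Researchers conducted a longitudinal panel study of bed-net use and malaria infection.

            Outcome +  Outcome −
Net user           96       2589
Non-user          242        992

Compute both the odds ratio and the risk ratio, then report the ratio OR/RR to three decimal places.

0.834

Cells: a = 96, b = 2589, c = 242, d = 992.
OR = (96·992)/(2589·242) = 95232/626538 = 0.15200
Risk in exposed = 96/2685 = 0.03575; risk in unexposed = 242/1234 = 0.19611; RR = 0.18232
OR/RR = 0.15200 / 0.18232 = 0.83370
The outcome is not rare, so the OR lies further from 1 than the RR.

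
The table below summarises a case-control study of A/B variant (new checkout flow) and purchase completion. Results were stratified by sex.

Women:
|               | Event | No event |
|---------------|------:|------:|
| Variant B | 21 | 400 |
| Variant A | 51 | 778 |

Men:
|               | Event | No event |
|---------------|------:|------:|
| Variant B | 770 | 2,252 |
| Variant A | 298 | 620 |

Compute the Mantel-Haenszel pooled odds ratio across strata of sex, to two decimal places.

0.72

OR_MH = Σ(aᵢdᵢ/nᵢ) / Σ(bᵢcᵢ/nᵢ), where nᵢ is the stratum total.
Stratum 1 (Women): n = 1250; a·d/n = 21·778/1250 = 13.0704; b·c/n = 400·51/1250 = 16.3200
Stratum 2 (Men): n = 3940; a·d/n = 770·620/3940 = 121.1675; b·c/n = 2252·298/3940 = 170.3289
OR_MH = (13.0704 + 121.1675) / (16.3200 + 170.3289) = 134.2379 / 186.6489 = 0.71920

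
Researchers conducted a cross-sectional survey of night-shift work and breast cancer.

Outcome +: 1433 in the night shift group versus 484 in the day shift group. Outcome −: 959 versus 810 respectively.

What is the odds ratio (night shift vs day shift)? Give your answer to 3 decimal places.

From the description: a = 1433, b = 959, c = 484, d = 810.
OR = (a·d)/(b·c) = (1433 × 810) / (959 × 484) = 1160730 / 464156 = 2.50073
The odds of breast cancer are about 2.50 times as high in the night shift group.

2.501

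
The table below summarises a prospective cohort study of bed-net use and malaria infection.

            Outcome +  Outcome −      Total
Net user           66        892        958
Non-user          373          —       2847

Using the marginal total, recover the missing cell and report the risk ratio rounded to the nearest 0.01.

0.53

The missing cell is in the unexposed row: 2847 − 373 = 2474.
So a = 66, b = 892, c = 373, d = 2474.
RR = [a/(a+b)] / [c/(c+d)] = (66/958) / (373/2847) = 0.06889/0.13102 = 0.52584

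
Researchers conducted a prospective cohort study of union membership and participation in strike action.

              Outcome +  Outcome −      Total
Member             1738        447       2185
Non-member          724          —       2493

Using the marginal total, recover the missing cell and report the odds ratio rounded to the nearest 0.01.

9.50

The missing cell is in the unexposed row: 2493 − 724 = 1769.
So a = 1738, b = 447, c = 724, d = 1769.
OR = (a·d)/(b·c) = (1738 × 1769) / (447 × 724) = 3074522 / 323628 = 9.50017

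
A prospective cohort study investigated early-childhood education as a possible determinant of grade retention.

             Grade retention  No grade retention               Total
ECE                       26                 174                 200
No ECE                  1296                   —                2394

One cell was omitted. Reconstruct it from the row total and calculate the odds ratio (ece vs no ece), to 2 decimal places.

The missing cell is in the unexposed row: 2394 − 1296 = 1098.
So a = 26, b = 174, c = 1296, d = 1098.
OR = (a·d)/(b·c) = (26 × 1098) / (174 × 1296) = 28548 / 225504 = 0.12660

0.13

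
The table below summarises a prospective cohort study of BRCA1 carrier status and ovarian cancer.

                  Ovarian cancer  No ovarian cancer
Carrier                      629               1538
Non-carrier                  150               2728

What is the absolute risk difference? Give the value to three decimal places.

0.238

Cells: a = 629, b = 1538, c = 150, d = 2728.
Risk in exposed = 629/2167 = 0.290263; risk in unexposed = 150/2878 = 0.052120.
Risk difference = 0.290263 − 0.052120 = 0.238144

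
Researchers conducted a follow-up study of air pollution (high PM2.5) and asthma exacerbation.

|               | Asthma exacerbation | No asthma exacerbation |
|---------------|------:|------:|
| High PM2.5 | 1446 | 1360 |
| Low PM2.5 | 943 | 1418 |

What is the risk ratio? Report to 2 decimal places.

Cells: a = 1446, b = 1360, c = 943, d = 1418.
Risk in exposed = 1446/2806 = 0.51532; risk in unexposed = 943/2361 = 0.39941.
RR = 0.51532 / 0.39941 = 1.29022
The risk among the exposed is 1.29 times that among the unexposed.

1.29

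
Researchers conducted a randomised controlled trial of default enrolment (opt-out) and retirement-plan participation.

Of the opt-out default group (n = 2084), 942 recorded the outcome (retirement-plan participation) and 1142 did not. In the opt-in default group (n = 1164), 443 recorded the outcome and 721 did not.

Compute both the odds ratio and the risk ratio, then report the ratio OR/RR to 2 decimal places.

1.13

From the description: a = 942, b = 1142, c = 443, d = 721.
OR = (942·721)/(1142·443) = 679182/505906 = 1.34251
Risk in exposed = 942/2084 = 0.45202; risk in unexposed = 443/1164 = 0.38058; RR = 1.18769
OR/RR = 1.34251 / 1.18769 = 1.13035
The outcome is not rare, so the OR lies further from 1 than the RR.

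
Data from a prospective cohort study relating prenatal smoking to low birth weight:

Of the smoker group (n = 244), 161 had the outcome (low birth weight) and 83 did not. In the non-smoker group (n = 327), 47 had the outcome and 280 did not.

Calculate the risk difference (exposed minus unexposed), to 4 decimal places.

From the description: a = 161, b = 83, c = 47, d = 280.
Risk in exposed = 161/244 = 0.659836; risk in unexposed = 47/327 = 0.143731.
Risk difference = 0.659836 − 0.143731 = 0.516105

0.5161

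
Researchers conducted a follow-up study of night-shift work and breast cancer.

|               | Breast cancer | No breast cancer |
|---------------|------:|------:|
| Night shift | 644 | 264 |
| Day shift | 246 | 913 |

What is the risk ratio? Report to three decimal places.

Cells: a = 644, b = 264, c = 246, d = 913.
Risk in exposed = 644/908 = 0.70925; risk in unexposed = 246/1159 = 0.21225.
RR = 0.70925 / 0.21225 = 3.34155
The risk among the exposed is 3.34 times that among the unexposed.

3.342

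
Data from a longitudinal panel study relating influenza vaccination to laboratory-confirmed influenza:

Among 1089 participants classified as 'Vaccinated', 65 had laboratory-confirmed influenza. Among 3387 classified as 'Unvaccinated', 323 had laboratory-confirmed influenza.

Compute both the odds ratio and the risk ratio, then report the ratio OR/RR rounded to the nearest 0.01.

From the description: a = 65, b = 1024, c = 323, d = 3064.
OR = (65·3064)/(1024·323) = 199160/330752 = 0.60214
Risk in exposed = 65/1089 = 0.05969; risk in unexposed = 323/3387 = 0.09536; RR = 0.62589
OR/RR = 0.60214 / 0.62589 = 0.96206
The outcome is rare in both groups, so OR ≈ RR (ratio near 1).

0.96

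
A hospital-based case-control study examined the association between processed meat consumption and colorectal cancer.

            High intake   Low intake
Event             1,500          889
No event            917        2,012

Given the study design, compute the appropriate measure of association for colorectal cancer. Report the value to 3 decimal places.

Reading the table with exposure as columns: a = 1500 (High intake, case), b = 917 (High intake, non-case), c = 889 (Low intake, case), d = 2012.
This is a hospital-based case-control study: participants were sampled on outcome status, so risks in the source population cannot be estimated directly — relative risk is not valid here. The odds ratio is the appropriate measure.
OR = (a·d)/(b·c) = (1500 × 2012) / (917 × 889) = 3018000 / 815213 = 3.70210

3.702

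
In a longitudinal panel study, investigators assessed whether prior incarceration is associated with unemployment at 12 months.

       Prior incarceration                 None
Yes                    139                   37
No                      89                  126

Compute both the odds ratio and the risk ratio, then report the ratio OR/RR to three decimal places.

Reading the table with exposure as columns: a = 139 (Prior incarceration, case), b = 89 (Prior incarceration, non-case), c = 37 (None, case), d = 126.
OR = (139·126)/(89·37) = 17514/3293 = 5.31855
Risk in exposed = 139/228 = 0.60965; risk in unexposed = 37/163 = 0.22699; RR = 2.68575
OR/RR = 5.31855 / 2.68575 = 1.98029
The outcome is not rare, so the OR lies further from 1 than the RR.

1.980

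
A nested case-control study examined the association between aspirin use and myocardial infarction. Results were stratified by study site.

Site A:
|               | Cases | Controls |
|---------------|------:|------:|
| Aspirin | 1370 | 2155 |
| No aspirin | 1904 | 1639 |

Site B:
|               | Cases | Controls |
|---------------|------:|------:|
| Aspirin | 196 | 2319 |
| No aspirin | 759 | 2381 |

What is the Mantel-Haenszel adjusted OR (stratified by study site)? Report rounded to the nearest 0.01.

0.45

OR_MH = Σ(aᵢdᵢ/nᵢ) / Σ(bᵢcᵢ/nᵢ), where nᵢ is the stratum total.
Stratum 1 (Site A): n = 7068; a·d/n = 1370·1639/7068 = 317.6896; b·c/n = 2155·1904/7068 = 580.5207
Stratum 2 (Site B): n = 5655; a·d/n = 196·2381/5655 = 82.5245; b·c/n = 2319·759/5655 = 311.2504
OR_MH = (317.6896 + 82.5245) / (580.5207 + 311.2504) = 400.2141 / 891.7711 = 0.44879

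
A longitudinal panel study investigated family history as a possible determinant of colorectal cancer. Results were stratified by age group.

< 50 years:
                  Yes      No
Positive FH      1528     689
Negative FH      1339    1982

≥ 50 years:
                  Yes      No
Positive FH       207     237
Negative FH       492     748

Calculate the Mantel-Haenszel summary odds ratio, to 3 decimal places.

2.709

OR_MH = Σ(aᵢdᵢ/nᵢ) / Σ(bᵢcᵢ/nᵢ), where nᵢ is the stratum total.
Stratum 1 (< 50 years): n = 5538; a·d/n = 1528·1982/5538 = 546.8573; b·c/n = 689·1339/5538 = 166.5892
Stratum 2 (≥ 50 years): n = 1684; a·d/n = 207·748/1684 = 91.9454; b·c/n = 237·492/1684 = 69.2423
OR_MH = (546.8573 + 91.9454) / (166.5892 + 69.2423) = 638.8027 / 235.8315 = 2.70873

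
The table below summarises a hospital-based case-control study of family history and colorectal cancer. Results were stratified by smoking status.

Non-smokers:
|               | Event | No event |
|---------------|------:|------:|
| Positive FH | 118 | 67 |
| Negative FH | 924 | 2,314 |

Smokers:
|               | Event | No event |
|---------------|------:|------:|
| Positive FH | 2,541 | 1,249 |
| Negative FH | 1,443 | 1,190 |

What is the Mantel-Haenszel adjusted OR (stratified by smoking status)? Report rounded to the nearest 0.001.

OR_MH = Σ(aᵢdᵢ/nᵢ) / Σ(bᵢcᵢ/nᵢ), where nᵢ is the stratum total.
Stratum 1 (Non-smokers): n = 3423; a·d/n = 118·2314/3423 = 79.7698; b·c/n = 67·924/3423 = 18.0859
Stratum 2 (Smokers): n = 6423; a·d/n = 2541·1190/6423 = 470.7753; b·c/n = 1249·1443/6423 = 280.6021
OR_MH = (79.7698 + 470.7753) / (18.0859 + 280.6021) = 550.5451 / 298.6879 = 1.84321

1.843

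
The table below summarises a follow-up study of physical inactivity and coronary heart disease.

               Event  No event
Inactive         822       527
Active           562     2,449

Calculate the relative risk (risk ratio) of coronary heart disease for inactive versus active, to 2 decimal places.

Cells: a = 822, b = 527, c = 562, d = 2449.
Risk in exposed = 822/1349 = 0.60934; risk in unexposed = 562/3011 = 0.18665.
RR = 0.60934 / 0.18665 = 3.26463
The risk among the exposed is 3.26 times that among the unexposed.

3.26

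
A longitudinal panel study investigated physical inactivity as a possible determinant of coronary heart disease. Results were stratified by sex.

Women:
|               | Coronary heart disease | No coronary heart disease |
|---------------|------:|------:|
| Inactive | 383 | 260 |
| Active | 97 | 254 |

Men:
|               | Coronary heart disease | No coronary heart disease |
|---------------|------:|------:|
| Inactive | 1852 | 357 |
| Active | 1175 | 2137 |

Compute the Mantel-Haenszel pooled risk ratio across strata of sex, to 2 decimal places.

RR_MH = Σ(aᵢ·n₀ᵢ/nᵢ) / Σ(cᵢ·n₁ᵢ/nᵢ), with n₁ᵢ = aᵢ+bᵢ (exposed), n₀ᵢ = cᵢ+dᵢ (unexposed), nᵢ = n₁ᵢ+n₀ᵢ.
Stratum 1 (Women): n₁ = 643, n₀ = 351, n = 994; a·n₀/n = 383·351/994 = 135.2445; c·n₁/n = 97·643/994 = 62.7475
Stratum 2 (Men): n₁ = 2209, n₀ = 3312, n = 5521; a·n₀/n = 1852·3312/5521 = 1110.9987; c·n₁/n = 1175·2209/5521 = 470.1277
RR_MH = (135.2445 + 1110.9987) / (62.7475 + 470.1277) = 1246.2432 / 532.8752 = 2.33872

2.34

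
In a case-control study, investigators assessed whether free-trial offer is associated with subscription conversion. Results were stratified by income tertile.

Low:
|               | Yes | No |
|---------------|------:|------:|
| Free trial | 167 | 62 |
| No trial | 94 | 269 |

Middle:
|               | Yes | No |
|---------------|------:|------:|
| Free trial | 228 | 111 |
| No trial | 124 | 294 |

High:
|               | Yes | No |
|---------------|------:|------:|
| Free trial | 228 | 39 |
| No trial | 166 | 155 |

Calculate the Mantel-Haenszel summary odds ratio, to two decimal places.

OR_MH = Σ(aᵢdᵢ/nᵢ) / Σ(bᵢcᵢ/nᵢ), where nᵢ is the stratum total.
Stratum 1 (Low): n = 592; a·d/n = 167·269/592 = 75.8834; b·c/n = 62·94/592 = 9.8446
Stratum 2 (Middle): n = 757; a·d/n = 228·294/757 = 88.5495; b·c/n = 111·124/757 = 18.1823
Stratum 3 (High): n = 588; a·d/n = 228·155/588 = 60.1020; b·c/n = 39·166/588 = 11.0102
OR_MH = (75.8834 + 88.5495 + 60.1020) / (9.8446 + 18.1823 + 11.0102) = 224.5350 / 39.0371 = 5.75184

5.75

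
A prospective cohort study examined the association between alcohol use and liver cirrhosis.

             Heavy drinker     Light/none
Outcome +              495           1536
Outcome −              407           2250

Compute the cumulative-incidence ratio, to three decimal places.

1.353

Reading the table with exposure as columns: a = 495 (Heavy drinker, case), b = 407 (Heavy drinker, non-case), c = 1536 (Light/none, case), d = 2250.
Risk in exposed = 495/902 = 0.54878; risk in unexposed = 1536/3786 = 0.40571.
RR = 0.54878 / 0.40571 = 1.35266
The risk among the exposed is 1.35 times that among the unexposed.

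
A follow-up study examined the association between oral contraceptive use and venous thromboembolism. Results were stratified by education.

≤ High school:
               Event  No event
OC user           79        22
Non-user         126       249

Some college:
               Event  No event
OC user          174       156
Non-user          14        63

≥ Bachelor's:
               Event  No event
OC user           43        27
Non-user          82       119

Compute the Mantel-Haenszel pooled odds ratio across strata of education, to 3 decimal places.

OR_MH = Σ(aᵢdᵢ/nᵢ) / Σ(bᵢcᵢ/nᵢ), where nᵢ is the stratum total.
Stratum 1 (≤ High school): n = 476; a·d/n = 79·249/476 = 41.3256; b·c/n = 22·126/476 = 5.8235
Stratum 2 (Some college): n = 407; a·d/n = 174·63/407 = 26.9337; b·c/n = 156·14/407 = 5.3661
Stratum 3 (≥ Bachelor's): n = 271; a·d/n = 43·119/271 = 18.8819; b·c/n = 27·82/271 = 8.1697
OR_MH = (41.3256 + 26.9337 + 18.8819) / (5.8235 + 5.3661 + 8.1697) = 87.1412 / 19.3594 = 4.50124

4.501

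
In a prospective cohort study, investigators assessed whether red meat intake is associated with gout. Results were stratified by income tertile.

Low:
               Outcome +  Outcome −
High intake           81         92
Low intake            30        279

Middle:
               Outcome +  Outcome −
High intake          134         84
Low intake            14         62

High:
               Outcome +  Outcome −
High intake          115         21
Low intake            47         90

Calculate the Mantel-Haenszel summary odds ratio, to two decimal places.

OR_MH = Σ(aᵢdᵢ/nᵢ) / Σ(bᵢcᵢ/nᵢ), where nᵢ is the stratum total.
Stratum 1 (Low): n = 482; a·d/n = 81·279/482 = 46.8859; b·c/n = 92·30/482 = 5.7261
Stratum 2 (Middle): n = 294; a·d/n = 134·62/294 = 28.2585; b·c/n = 84·14/294 = 4.0000
Stratum 3 (High): n = 273; a·d/n = 115·90/273 = 37.9121; b·c/n = 21·47/273 = 3.6154
OR_MH = (46.8859 + 28.2585 + 37.9121) / (5.7261 + 4.0000 + 3.6154) = 113.0565 / 13.3415 = 8.47403

8.47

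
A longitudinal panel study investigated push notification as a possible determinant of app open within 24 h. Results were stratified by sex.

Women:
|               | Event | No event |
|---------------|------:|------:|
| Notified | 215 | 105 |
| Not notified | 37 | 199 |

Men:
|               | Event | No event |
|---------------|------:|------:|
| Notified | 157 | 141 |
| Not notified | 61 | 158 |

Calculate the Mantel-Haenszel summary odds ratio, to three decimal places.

5.288

OR_MH = Σ(aᵢdᵢ/nᵢ) / Σ(bᵢcᵢ/nᵢ), where nᵢ is the stratum total.
Stratum 1 (Women): n = 556; a·d/n = 215·199/556 = 76.9514; b·c/n = 105·37/556 = 6.9874
Stratum 2 (Men): n = 517; a·d/n = 157·158/517 = 47.9807; b·c/n = 141·61/517 = 16.6364
OR_MH = (76.9514 + 47.9807) / (6.9874 + 16.6364) = 124.9321 / 23.6238 = 5.28841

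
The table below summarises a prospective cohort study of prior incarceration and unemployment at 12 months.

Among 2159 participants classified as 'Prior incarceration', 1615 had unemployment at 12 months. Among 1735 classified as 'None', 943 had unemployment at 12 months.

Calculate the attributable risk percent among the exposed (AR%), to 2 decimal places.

27.34

From the description: a = 1615, b = 544, c = 943, d = 792.
Risk in exposed = 1615/2159 = 0.74803; risk in unexposed = 943/1735 = 0.54352.
RR = 0.74803/0.54352 = 1.37628
AR% = (RR − 1)/RR × 100 = (1.37628 − 1)/1.37628 × 100 = 27.3405%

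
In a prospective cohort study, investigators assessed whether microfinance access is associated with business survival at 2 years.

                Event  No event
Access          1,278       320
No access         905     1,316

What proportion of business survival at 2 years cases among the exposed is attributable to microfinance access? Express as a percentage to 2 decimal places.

49.05

Cells: a = 1278, b = 320, c = 905, d = 1316.
Risk in exposed = 1278/1598 = 0.79975; risk in unexposed = 905/2221 = 0.40747.
RR = 0.79975/0.40747 = 1.96270
AR% = (RR − 1)/RR × 100 = (1.96270 − 1)/1.96270 × 100 = 49.0498%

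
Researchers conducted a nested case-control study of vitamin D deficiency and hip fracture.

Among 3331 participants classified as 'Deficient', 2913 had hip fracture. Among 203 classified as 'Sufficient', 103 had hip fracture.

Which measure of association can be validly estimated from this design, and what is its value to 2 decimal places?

From the description: a = 2913, b = 418, c = 103, d = 100.
This is a nested case-control study: participants were sampled on outcome status, so risks in the source population cannot be estimated directly — relative risk is not valid here. The odds ratio is the appropriate measure.
OR = (a·d)/(b·c) = (2913 × 100) / (418 × 103) = 291300 / 43054 = 6.76592

6.77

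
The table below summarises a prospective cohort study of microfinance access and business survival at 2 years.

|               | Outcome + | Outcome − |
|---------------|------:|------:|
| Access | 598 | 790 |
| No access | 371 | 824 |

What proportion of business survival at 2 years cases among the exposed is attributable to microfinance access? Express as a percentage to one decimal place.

27.9

Cells: a = 598, b = 790, c = 371, d = 824.
Risk in exposed = 598/1388 = 0.43084; risk in unexposed = 371/1195 = 0.31046.
RR = 0.43084/0.31046 = 1.38773
AR% = (RR − 1)/RR × 100 = (1.38773 − 1)/1.38773 × 100 = 27.9400%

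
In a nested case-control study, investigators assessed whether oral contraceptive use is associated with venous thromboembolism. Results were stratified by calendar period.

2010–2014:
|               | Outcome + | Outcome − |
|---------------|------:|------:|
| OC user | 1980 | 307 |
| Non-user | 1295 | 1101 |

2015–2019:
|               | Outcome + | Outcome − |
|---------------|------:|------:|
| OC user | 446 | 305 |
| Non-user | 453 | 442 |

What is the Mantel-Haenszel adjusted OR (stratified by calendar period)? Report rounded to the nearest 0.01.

OR_MH = Σ(aᵢdᵢ/nᵢ) / Σ(bᵢcᵢ/nᵢ), where nᵢ is the stratum total.
Stratum 1 (2010–2014): n = 4683; a·d/n = 1980·1101/4683 = 465.5093; b·c/n = 307·1295/4683 = 84.8954
Stratum 2 (2015–2019): n = 1646; a·d/n = 446·442/1646 = 119.7643; b·c/n = 305·453/1646 = 83.9399
OR_MH = (465.5093 + 119.7643) / (84.8954 + 83.9399) = 585.2736 / 168.8352 = 3.46654

3.47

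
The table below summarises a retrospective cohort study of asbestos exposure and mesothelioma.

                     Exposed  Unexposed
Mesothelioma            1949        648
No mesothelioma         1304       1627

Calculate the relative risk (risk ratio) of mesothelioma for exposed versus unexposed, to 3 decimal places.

Reading the table with exposure as columns: a = 1949 (Exposed, case), b = 1304 (Exposed, non-case), c = 648 (Unexposed, case), d = 1627.
Risk in exposed = 1949/3253 = 0.59914; risk in unexposed = 648/2275 = 0.28484.
RR = 0.59914 / 0.28484 = 2.10346
The risk among the exposed is 2.10 times that among the unexposed.

2.103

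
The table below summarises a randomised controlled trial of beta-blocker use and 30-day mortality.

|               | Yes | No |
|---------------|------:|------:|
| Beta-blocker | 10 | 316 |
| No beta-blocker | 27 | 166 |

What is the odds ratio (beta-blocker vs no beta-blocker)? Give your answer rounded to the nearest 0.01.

Cells: a = 10, b = 316, c = 27, d = 166.
OR = (a·d)/(b·c) = (10 × 166) / (316 × 27) = 1660 / 8532 = 0.19456
Exposure is associated with lower odds of 30-day mortality (OR = 0.19 < 1).

0.19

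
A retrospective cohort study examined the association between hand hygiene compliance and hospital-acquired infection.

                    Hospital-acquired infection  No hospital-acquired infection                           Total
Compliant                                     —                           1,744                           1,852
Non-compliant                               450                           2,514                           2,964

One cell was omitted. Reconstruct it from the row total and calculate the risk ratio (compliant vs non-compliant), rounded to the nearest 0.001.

The missing cell is in the exposed row: 1852 − 1744 = 108.
So a = 108, b = 1744, c = 450, d = 2514.
RR = [a/(a+b)] / [c/(c+d)] = (108/1852) / (450/2964) = 0.05832/0.15182 = 0.38410

0.384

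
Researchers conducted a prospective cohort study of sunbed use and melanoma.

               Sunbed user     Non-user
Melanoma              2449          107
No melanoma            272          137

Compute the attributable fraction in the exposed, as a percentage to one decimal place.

51.3

Reading the table with exposure as columns: a = 2449 (Sunbed user, case), b = 272 (Sunbed user, non-case), c = 107 (Non-user, case), d = 137.
Risk in exposed = 2449/2721 = 0.90004; risk in unexposed = 107/244 = 0.43852.
RR = 0.90004/0.43852 = 2.05242
AR% = (RR − 1)/RR × 100 = (2.05242 − 1)/2.05242 × 100 = 51.2770%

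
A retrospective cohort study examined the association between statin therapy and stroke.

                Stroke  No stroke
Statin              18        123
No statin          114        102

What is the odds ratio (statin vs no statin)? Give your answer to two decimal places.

Cells: a = 18, b = 123, c = 114, d = 102.
OR = (a·d)/(b·c) = (18 × 102) / (123 × 114) = 1836 / 14022 = 0.13094
Exposure is associated with lower odds of stroke (OR = 0.13 < 1).

0.13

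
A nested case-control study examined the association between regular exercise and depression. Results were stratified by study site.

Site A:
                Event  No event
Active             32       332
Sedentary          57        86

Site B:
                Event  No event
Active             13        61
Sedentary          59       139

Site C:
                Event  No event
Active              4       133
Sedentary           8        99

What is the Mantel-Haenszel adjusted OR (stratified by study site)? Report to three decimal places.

0.249

OR_MH = Σ(aᵢdᵢ/nᵢ) / Σ(bᵢcᵢ/nᵢ), where nᵢ is the stratum total.
Stratum 1 (Site A): n = 507; a·d/n = 32·86/507 = 5.4280; b·c/n = 332·57/507 = 37.3254
Stratum 2 (Site B): n = 272; a·d/n = 13·139/272 = 6.6434; b·c/n = 61·59/272 = 13.2316
Stratum 3 (Site C): n = 244; a·d/n = 4·99/244 = 1.6230; b·c/n = 133·8/244 = 4.3607
OR_MH = (5.4280 + 6.6434 + 1.6230) / (37.3254 + 13.2316 + 4.3607) = 13.6943 / 54.9177 = 0.24936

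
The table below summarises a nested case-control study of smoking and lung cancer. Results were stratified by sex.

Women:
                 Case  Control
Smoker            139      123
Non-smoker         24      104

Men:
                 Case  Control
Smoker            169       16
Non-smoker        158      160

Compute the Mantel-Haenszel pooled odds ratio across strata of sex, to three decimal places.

OR_MH = Σ(aᵢdᵢ/nᵢ) / Σ(bᵢcᵢ/nᵢ), where nᵢ is the stratum total.
Stratum 1 (Women): n = 390; a·d/n = 139·104/390 = 37.0667; b·c/n = 123·24/390 = 7.5692
Stratum 2 (Men): n = 503; a·d/n = 169·160/503 = 53.7575; b·c/n = 16·158/503 = 5.0258
OR_MH = (37.0667 + 53.7575) / (7.5692 + 5.0258) = 90.8241 / 12.5951 = 7.21108

7.211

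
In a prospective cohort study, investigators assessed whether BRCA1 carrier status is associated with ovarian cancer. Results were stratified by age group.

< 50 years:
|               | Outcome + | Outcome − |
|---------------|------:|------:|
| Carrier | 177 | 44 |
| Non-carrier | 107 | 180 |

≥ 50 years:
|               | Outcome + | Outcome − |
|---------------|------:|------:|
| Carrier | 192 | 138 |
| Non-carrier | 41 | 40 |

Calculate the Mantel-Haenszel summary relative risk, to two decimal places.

RR_MH = Σ(aᵢ·n₀ᵢ/nᵢ) / Σ(cᵢ·n₁ᵢ/nᵢ), with n₁ᵢ = aᵢ+bᵢ (exposed), n₀ᵢ = cᵢ+dᵢ (unexposed), nᵢ = n₁ᵢ+n₀ᵢ.
Stratum 1 (< 50 years): n₁ = 221, n₀ = 287, n = 508; a·n₀/n = 177·287/508 = 99.9980; c·n₁/n = 107·221/508 = 46.5492
Stratum 2 (≥ 50 years): n₁ = 330, n₀ = 81, n = 411; a·n₀/n = 192·81/411 = 37.8394; c·n₁/n = 41·330/411 = 32.9197
RR_MH = (99.9980 + 37.8394) / (46.5492 + 32.9197) = 137.8374 / 79.4689 = 1.73448

1.73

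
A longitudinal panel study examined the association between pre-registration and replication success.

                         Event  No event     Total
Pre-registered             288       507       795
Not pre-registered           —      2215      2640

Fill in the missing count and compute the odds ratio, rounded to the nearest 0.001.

2.961

The missing cell is in the unexposed row: 2640 − 2215 = 425.
So a = 288, b = 507, c = 425, d = 2215.
OR = (a·d)/(b·c) = (288 × 2215) / (507 × 425) = 637920 / 215475 = 2.96053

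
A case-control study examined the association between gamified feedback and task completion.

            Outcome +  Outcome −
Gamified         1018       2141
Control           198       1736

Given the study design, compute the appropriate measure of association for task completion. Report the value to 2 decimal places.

Cells: a = 1018, b = 2141, c = 198, d = 1736.
This is a case-control study: participants were sampled on outcome status, so risks in the source population cannot be estimated directly — relative risk is not valid here. The odds ratio is the appropriate measure.
OR = (a·d)/(b·c) = (1018 × 1736) / (2141 × 198) = 1767248 / 423918 = 4.16884

4.17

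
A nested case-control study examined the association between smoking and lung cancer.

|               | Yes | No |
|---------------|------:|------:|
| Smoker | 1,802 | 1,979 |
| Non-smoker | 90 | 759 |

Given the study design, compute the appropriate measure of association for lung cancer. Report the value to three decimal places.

Cells: a = 1802, b = 1979, c = 90, d = 759.
This is a nested case-control study: participants were sampled on outcome status, so risks in the source population cannot be estimated directly — relative risk is not valid here. The odds ratio is the appropriate measure.
OR = (a·d)/(b·c) = (1802 × 759) / (1979 × 90) = 1367718 / 178110 = 7.67906

7.679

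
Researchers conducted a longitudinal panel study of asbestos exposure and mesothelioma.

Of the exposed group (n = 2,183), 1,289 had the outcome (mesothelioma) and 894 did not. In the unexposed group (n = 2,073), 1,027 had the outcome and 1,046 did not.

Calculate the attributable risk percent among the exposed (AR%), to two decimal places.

16.10

From the description: a = 1289, b = 894, c = 1027, d = 1046.
Risk in exposed = 1289/2183 = 0.59047; risk in unexposed = 1027/2073 = 0.49542.
RR = 0.59047/0.49542 = 1.19187
AR% = (RR − 1)/RR × 100 = (1.19187 − 1)/1.19187 × 100 = 16.0981%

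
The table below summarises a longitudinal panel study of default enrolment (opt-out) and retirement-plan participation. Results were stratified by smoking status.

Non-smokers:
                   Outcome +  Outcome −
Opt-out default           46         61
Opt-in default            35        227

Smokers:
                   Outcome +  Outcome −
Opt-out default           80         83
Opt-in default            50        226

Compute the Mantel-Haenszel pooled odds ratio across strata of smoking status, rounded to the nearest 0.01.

4.56

OR_MH = Σ(aᵢdᵢ/nᵢ) / Σ(bᵢcᵢ/nᵢ), where nᵢ is the stratum total.
Stratum 1 (Non-smokers): n = 369; a·d/n = 46·227/369 = 28.2981; b·c/n = 61·35/369 = 5.7859
Stratum 2 (Smokers): n = 439; a·d/n = 80·226/439 = 41.1845; b·c/n = 83·50/439 = 9.4533
OR_MH = (28.2981 + 41.1845) / (5.7859 + 9.4533) = 69.4826 / 15.2392 = 4.55946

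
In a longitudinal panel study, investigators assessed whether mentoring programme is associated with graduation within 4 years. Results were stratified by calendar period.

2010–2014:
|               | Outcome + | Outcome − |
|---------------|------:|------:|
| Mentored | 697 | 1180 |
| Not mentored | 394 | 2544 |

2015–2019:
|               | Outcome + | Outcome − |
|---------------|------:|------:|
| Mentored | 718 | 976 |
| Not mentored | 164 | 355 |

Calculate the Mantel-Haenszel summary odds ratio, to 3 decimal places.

OR_MH = Σ(aᵢdᵢ/nᵢ) / Σ(bᵢcᵢ/nᵢ), where nᵢ is the stratum total.
Stratum 1 (2010–2014): n = 4815; a·d/n = 697·2544/4815 = 368.2592; b·c/n = 1180·394/4815 = 96.5566
Stratum 2 (2015–2019): n = 2213; a·d/n = 718·355/2213 = 115.1785; b·c/n = 976·164/2213 = 72.3290
OR_MH = (368.2592 + 115.1785) / (96.5566 + 72.3290) = 483.4377 / 168.8856 = 2.86252

2.863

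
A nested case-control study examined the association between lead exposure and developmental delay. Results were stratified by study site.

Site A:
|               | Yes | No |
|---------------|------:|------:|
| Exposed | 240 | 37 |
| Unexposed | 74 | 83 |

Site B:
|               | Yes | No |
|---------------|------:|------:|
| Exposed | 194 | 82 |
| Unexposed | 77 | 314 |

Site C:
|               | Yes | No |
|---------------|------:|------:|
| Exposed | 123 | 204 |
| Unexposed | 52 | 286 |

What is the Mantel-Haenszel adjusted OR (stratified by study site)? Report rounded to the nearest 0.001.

OR_MH = Σ(aᵢdᵢ/nᵢ) / Σ(bᵢcᵢ/nᵢ), where nᵢ is the stratum total.
Stratum 1 (Site A): n = 434; a·d/n = 240·83/434 = 45.8986; b·c/n = 37·74/434 = 6.3088
Stratum 2 (Site B): n = 667; a·d/n = 194·314/667 = 91.3283; b·c/n = 82·77/667 = 9.4663
Stratum 3 (Site C): n = 665; a·d/n = 123·286/665 = 52.8992; b·c/n = 204·52/665 = 15.9519
OR_MH = (45.8986 + 91.3283 + 52.8992) / (6.3088 + 9.4663 + 15.9519) = 190.1262 / 31.7269 = 5.99259

5.993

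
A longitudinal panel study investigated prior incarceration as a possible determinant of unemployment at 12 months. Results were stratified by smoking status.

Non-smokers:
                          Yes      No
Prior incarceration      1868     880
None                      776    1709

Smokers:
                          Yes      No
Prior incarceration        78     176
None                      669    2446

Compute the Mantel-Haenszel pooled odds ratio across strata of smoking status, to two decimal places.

OR_MH = Σ(aᵢdᵢ/nᵢ) / Σ(bᵢcᵢ/nᵢ), where nᵢ is the stratum total.
Stratum 1 (Non-smokers): n = 5233; a·d/n = 1868·1709/5233 = 610.0539; b·c/n = 880·776/5233 = 130.4949
Stratum 2 (Smokers): n = 3369; a·d/n = 78·2446/3369 = 56.6305; b·c/n = 176·669/3369 = 34.9492
OR_MH = (610.0539 + 56.6305) / (130.4949 + 34.9492) = 666.6843 / 165.4442 = 4.02966

4.03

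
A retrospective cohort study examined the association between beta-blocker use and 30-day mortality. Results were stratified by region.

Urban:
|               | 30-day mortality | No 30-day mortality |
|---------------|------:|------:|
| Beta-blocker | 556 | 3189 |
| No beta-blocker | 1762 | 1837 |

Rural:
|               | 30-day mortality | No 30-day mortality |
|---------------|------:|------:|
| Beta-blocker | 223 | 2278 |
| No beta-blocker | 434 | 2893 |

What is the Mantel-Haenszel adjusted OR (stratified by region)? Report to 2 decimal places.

0.27

OR_MH = Σ(aᵢdᵢ/nᵢ) / Σ(bᵢcᵢ/nᵢ), where nᵢ is the stratum total.
Stratum 1 (Urban): n = 7344; a·d/n = 556·1837/7344 = 139.0757; b·c/n = 3189·1762/7344 = 765.1168
Stratum 2 (Rural): n = 5828; a·d/n = 223·2893/5828 = 110.6965; b·c/n = 2278·434/5828 = 169.6383
OR_MH = (139.0757 + 110.6965) / (765.1168 + 169.6383) = 249.7722 / 934.7551 = 0.26721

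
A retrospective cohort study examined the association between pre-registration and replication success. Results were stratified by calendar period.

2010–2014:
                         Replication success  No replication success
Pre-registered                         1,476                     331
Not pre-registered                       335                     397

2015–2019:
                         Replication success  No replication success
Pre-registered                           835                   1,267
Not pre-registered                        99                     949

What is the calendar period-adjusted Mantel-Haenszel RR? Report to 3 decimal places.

2.310

RR_MH = Σ(aᵢ·n₀ᵢ/nᵢ) / Σ(cᵢ·n₁ᵢ/nᵢ), with n₁ᵢ = aᵢ+bᵢ (exposed), n₀ᵢ = cᵢ+dᵢ (unexposed), nᵢ = n₁ᵢ+n₀ᵢ.
Stratum 1 (2010–2014): n₁ = 1807, n₀ = 732, n = 2539; a·n₀/n = 1476·732/2539 = 425.5345; c·n₁/n = 335·1807/2539 = 238.4187
Stratum 2 (2015–2019): n₁ = 2102, n₀ = 1048, n = 3150; a·n₀/n = 835·1048/3150 = 277.8032; c·n₁/n = 99·2102/3150 = 66.0629
RR_MH = (425.5345 + 277.8032) / (238.4187 + 66.0629) = 703.3376 / 304.4815 = 2.30995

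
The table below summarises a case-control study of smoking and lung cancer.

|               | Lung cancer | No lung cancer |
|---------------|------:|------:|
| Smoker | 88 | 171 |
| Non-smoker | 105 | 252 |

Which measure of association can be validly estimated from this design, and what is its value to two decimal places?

1.24

Cells: a = 88, b = 171, c = 105, d = 252.
This is a case-control study: participants were sampled on outcome status, so risks in the source population cannot be estimated directly — relative risk is not valid here. The odds ratio is the appropriate measure.
OR = (a·d)/(b·c) = (88 × 252) / (171 × 105) = 22176 / 17955 = 1.23509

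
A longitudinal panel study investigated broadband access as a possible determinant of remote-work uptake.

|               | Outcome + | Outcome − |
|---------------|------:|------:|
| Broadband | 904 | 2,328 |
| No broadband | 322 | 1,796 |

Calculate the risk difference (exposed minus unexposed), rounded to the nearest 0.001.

Cells: a = 904, b = 2328, c = 322, d = 1796.
Risk in exposed = 904/3232 = 0.279703; risk in unexposed = 322/2118 = 0.152030.
Risk difference = 0.279703 − 0.152030 = 0.127673

0.128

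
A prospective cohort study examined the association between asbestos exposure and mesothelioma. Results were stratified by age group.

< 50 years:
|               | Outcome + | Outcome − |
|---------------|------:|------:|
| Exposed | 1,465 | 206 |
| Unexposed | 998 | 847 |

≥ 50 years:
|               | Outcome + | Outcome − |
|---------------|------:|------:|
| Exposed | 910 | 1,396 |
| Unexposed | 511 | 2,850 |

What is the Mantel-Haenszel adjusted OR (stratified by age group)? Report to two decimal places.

OR_MH = Σ(aᵢdᵢ/nᵢ) / Σ(bᵢcᵢ/nᵢ), where nᵢ is the stratum total.
Stratum 1 (< 50 years): n = 3516; a·d/n = 1465·847/3516 = 352.9167; b·c/n = 206·998/3516 = 58.4721
Stratum 2 (≥ 50 years): n = 5667; a·d/n = 910·2850/5667 = 457.6496; b·c/n = 1396·511/5667 = 125.8789
OR_MH = (352.9167 + 457.6496) / (58.4721 + 125.8789) = 810.5662 / 184.3511 = 4.39686

4.40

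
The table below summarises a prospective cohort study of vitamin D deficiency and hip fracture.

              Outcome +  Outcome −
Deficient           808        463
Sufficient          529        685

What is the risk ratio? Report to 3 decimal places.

Cells: a = 808, b = 463, c = 529, d = 685.
Risk in exposed = 808/1271 = 0.63572; risk in unexposed = 529/1214 = 0.43575.
RR = 0.63572 / 0.43575 = 1.45891
The risk among the exposed is 1.46 times that among the unexposed.

1.459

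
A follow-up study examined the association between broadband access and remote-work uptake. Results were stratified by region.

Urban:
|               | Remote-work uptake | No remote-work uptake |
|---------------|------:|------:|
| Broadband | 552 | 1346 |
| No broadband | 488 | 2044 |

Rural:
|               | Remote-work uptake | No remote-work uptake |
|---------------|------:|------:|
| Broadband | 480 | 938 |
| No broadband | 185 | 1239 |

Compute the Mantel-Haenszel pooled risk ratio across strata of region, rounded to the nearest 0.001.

1.845

RR_MH = Σ(aᵢ·n₀ᵢ/nᵢ) / Σ(cᵢ·n₁ᵢ/nᵢ), with n₁ᵢ = aᵢ+bᵢ (exposed), n₀ᵢ = cᵢ+dᵢ (unexposed), nᵢ = n₁ᵢ+n₀ᵢ.
Stratum 1 (Urban): n₁ = 1898, n₀ = 2532, n = 4430; a·n₀/n = 552·2532/4430 = 315.4998; c·n₁/n = 488·1898/4430 = 209.0799
Stratum 2 (Rural): n₁ = 1418, n₀ = 1424, n = 2842; a·n₀/n = 480·1424/2842 = 240.5067; c·n₁/n = 185·1418/2842 = 92.3047
RR_MH = (315.4998 + 240.5067) / (209.0799 + 92.3047) = 556.0065 / 301.3846 = 1.84484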